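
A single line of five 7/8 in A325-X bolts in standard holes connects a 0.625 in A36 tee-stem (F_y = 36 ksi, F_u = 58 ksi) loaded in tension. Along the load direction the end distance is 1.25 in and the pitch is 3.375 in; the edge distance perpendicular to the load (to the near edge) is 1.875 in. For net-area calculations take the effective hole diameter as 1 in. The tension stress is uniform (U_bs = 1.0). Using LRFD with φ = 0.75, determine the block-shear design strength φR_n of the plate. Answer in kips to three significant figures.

Shear plane L_v = 1.25 + 4·3.375 = 14.75 in; A_gv = 14.75 × 0.625 = 9.219 in².
A_nv = (14.75 − 4.5·1) × 0.625 = 6.406 in².
A_nt = (1.875 − 0.5·1) × 0.625 = 0.8594 in².
0.6 F_u A_nv = 222.9 kips; 0.6 F_y A_gv = 199.1 kips → shear yielding governs the shear term.
R_n = 199.1 + 1.0 × 58 × 0.8594 = 249 kips.
Design strength φR_n = 0.75 × 249 = 187 kips.

187 kips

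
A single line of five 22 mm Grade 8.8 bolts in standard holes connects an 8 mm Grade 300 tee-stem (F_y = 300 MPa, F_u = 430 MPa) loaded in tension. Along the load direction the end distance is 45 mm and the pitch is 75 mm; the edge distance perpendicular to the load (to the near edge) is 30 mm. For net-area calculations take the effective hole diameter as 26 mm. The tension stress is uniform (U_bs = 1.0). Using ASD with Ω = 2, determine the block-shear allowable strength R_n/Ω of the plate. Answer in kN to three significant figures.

Shear plane L_v = 45 + 4·75 = 345 mm; A_gv = 345 × 8 = 2760 mm².
A_nv = (345 − 4.5·26) × 8 = 1824 mm².
A_nt = (30 − 0.5·26) × 8 = 136 mm².
0.6 F_u A_nv = 470.6 kN; 0.6 F_y A_gv = 496.8 kN → shear rupture governs the shear term.
R_n = 470.6 + 1.0 × 430 × 136 / 1000 = 529.1 kN.
Allowable strength R_n/Ω = 529.1 / 2 = 265 kN.

265 kN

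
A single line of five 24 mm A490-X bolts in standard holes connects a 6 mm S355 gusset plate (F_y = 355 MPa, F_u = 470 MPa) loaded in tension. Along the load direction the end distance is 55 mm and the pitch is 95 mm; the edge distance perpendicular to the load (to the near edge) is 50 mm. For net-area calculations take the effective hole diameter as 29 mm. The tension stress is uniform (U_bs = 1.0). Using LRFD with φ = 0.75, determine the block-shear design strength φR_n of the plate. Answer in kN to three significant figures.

461 kN

Shear plane L_v = 55 + 4·95 = 435 mm; A_gv = 435 × 6 = 2610 mm².
A_nv = (435 − 4.5·29) × 6 = 1827 mm².
A_nt = (50 − 0.5·29) × 6 = 213 mm².
0.6 F_u A_nv = 515.2 kN; 0.6 F_y A_gv = 555.9 kN → shear rupture governs the shear term.
R_n = 515.2 + 1.0 × 470 × 213 / 1000 = 615.3 kN.
Design strength φR_n = 0.75 × 615.3 = 461 kN.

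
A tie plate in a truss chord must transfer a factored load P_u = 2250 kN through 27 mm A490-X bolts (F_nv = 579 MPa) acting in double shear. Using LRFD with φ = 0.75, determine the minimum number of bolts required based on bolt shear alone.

A_b = π·27²/4 = 572.6 mm².
Per-bolt design strength φR_n = 0.75 × 579 × 572.6 × 2 / 1000 = 497.3 kN.
n ≥ 2250 / 497.3 = 4.525 → use 5 bolts.

5 bolts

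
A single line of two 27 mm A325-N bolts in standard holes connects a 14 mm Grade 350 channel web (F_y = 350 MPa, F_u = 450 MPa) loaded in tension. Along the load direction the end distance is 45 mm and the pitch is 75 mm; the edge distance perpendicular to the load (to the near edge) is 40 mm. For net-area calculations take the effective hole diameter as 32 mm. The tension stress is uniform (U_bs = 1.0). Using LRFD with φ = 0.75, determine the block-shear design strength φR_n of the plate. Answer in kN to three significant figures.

Shear plane L_v = 45 + 1·75 = 120 mm; A_gv = 120 × 14 = 1680 mm².
A_nv = (120 − 1.5·32) × 14 = 1008 mm².
A_nt = (40 − 0.5·32) × 14 = 336 mm².
0.6 F_u A_nv = 272.2 kN; 0.6 F_y A_gv = 352.8 kN → shear rupture governs the shear term.
R_n = 272.2 + 1.0 × 450 × 336 / 1000 = 423.4 kN.
Design strength φR_n = 0.75 × 423.4 = 318 kN.

318 kN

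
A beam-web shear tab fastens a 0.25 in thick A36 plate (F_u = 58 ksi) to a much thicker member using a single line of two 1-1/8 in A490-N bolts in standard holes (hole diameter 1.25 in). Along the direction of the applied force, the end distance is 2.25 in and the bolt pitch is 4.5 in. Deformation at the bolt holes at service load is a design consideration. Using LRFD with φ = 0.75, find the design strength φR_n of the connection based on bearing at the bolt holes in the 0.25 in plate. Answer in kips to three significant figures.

Per bolt r_n = 1.2 l_c t F_u ≤ 2.4 d t F_u; upper limit = 2.4 × 1.125 × 0.25 × 58 = 39.15 kips.
Edge bolt: l_c = 2.25 − 1.25/2 = 1.625 in → 1.2 × 1.625 × 0.25 × 58 = 28.27 → r_n = 28.27 kips.
Interior bolts: l_c = 4.5 − 1.25 = 3.25 in → 1.2 × 3.25 × 0.25 × 58 = 56.55 → r_n = 39.15 kips.
R_n = 1 × 28.27 + 1 × 39.15 = 67.42 kips.
Design strength φR_n = 0.75 × 67.42 = 50.6 kips.

50.6 kips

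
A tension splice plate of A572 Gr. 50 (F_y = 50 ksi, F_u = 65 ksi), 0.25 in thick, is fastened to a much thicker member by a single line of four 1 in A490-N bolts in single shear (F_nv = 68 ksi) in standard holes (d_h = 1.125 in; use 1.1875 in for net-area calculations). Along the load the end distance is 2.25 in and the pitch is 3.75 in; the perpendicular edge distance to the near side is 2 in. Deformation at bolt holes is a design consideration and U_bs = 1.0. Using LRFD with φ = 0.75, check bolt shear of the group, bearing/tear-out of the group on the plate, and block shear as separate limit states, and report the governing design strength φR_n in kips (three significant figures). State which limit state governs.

Bolt shear: A_b = π·1²/4 = 0.7854 in²; R_n = 68 × 0.7854 × 4 × 1 = 213.6 kips → 0.75 × 213.6 = 160 kips.
Bearing: edge l_c = 1.688, r_n = 32.91 kips; interior l_c = 2.625, r_n = 39 kips; R_n = 32.91 + 3·39 = 149.9 kips → 112 kips.
Block shear: A_gv = 3.375, A_nv = 2.336, A_nt = 0.3516 in²; R_n = min(0.6F_uA_nv, 0.6F_yA_gv) + U_bs·F_u·A_nt = 114 kips → 85.5 kips.
Block shear governs: 85.5 kips.

85.5 kips (block shear governs)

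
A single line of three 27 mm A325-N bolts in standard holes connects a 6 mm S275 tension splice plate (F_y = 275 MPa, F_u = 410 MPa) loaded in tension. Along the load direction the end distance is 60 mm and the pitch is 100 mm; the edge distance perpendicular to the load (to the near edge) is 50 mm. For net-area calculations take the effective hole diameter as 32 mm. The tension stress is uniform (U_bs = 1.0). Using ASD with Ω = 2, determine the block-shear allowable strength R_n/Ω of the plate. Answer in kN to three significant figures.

Shear plane L_v = 60 + 2·100 = 260 mm; A_gv = 260 × 6 = 1560 mm².
A_nv = (260 − 2.5·32) × 6 = 1080 mm².
A_nt = (50 − 0.5·32) × 6 = 204 mm².
0.6 F_u A_nv = 265.7 kN; 0.6 F_y A_gv = 257.4 kN → shear yielding governs the shear term.
R_n = 257.4 + 1.0 × 410 × 204 / 1000 = 341 kN.
Allowable strength R_n/Ω = 341 / 2 = 171 kN.

171 kN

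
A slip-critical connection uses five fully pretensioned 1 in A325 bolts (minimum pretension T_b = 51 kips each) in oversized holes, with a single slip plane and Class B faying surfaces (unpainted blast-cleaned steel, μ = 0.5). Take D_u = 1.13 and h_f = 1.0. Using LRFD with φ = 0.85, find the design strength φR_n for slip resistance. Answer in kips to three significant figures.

122 kips

R_n = μ · D_u · h_f · T_b · n_s · n_b = 0.5 × 1.13 × 1.0 × 51 × 1 × 5 = 144.1 kips.
Design strength φR_n = 0.85 × 144.1 = 122 kips.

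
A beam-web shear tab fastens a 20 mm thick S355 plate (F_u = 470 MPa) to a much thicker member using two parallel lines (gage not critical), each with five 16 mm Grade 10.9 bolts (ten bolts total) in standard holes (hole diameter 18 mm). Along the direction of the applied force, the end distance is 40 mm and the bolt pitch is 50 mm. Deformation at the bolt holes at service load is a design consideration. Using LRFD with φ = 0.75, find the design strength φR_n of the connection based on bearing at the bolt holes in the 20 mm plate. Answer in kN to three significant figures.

Per bolt r_n = 1.2 l_c t F_u ≤ 2.4 d t F_u; upper limit = 2.4 × 16 × 20 × 470 / 1000 = 361 kN.
Edge bolt: l_c = 40 − 18/2 = 31 mm → 1.2 × 31 × 20 × 470 / 1000 = 349.7 → r_n = 349.7 kN.
Interior bolts: l_c = 50 − 18 = 32 mm → 1.2 × 32 × 20 × 470 / 1000 = 361 → r_n = 361 kN.
R_n = 2 × 349.7 + 8 × 361 = 3587 kN.
Design strength φR_n = 0.75 × 3587 = 2690 kN.

2690 kN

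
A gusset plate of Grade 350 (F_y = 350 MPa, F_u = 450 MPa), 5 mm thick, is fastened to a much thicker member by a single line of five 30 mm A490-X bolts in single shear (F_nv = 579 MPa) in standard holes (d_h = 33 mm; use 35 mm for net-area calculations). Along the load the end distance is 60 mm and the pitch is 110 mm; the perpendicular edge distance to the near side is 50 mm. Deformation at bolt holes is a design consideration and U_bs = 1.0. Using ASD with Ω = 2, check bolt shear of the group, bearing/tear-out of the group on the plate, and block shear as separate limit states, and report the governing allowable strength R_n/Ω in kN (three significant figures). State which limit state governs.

Bolt shear: A_b = π·30²/4 = 706.9 mm²; R_n = 579 × 706.9 × 5 × 1 / 1000 = 2046 kN → 2046 / 2 = 1020 kN.
Bearing: edge l_c = 43.5, r_n = 117.5 kN; interior l_c = 77, r_n = 162 kN; R_n = 117.5 + 4·162 = 765.5 kN → 383 kN.
Block shear: A_gv = 2500, A_nv = 1712, A_nt = 162.5 mm²; R_n = min(0.6F_uA_nv, 0.6F_yA_gv) + U_bs·F_u·A_nt = 535.5 kN → 268 kN.
Block shear governs: 268 kN.

268 kN (block shear governs)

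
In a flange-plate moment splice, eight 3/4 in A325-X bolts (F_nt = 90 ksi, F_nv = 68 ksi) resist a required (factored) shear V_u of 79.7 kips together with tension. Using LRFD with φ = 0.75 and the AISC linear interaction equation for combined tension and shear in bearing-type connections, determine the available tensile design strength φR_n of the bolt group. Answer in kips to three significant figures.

A_b = π·0.75²/4 = 0.4418 in²; f_rv = 79.7 / (8 × 0.4418) = 22.55 ksi.
F'_nt = 1.3 F_nt − (F_nt / φF_nv) f_rv = 1.3·90 − (90/(0.75·68))·22.55 = 77.21 ksi, capped at F_nt → F'_nt = 77.21 ksi.
R_n = F'_nt · A_b · n = 77.21 × 0.4418 × 8 = 272.9 kips.
Design strength φR_n = 0.75 × 272.9 = 205 kips.

205 kips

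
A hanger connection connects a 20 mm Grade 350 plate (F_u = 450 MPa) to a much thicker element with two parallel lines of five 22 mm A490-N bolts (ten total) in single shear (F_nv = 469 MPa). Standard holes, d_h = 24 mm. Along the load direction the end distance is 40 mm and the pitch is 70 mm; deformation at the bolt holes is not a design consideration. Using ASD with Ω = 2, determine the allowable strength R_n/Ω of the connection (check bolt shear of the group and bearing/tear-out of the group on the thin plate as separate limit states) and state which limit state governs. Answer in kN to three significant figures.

Bolt shear: A_b = π·22²/4 = 380.1 mm²; R_n = 469 × 380.1 × 10 × 1 / 1000 = 1783 kN → 1783 / 2 = 891 kN.
Bearing (1.5 l_c t F_u ≤ 3.0 d t F_u): upper limit = 3.0·22·20·450 / 1000 = 594 kN.
  Edge l_c = 40 − 24/2 = 28 → r_n = 378 kN; interior l_c = 70 − 24 = 46 → r_n = 594 kN.
  R_n,bearing = 2·378 + 8·594 = 5508 kN → 5508 / 2 = 2750 kN.
Bolt shear governs: 891 kN.

891 kN (bolt shear governs)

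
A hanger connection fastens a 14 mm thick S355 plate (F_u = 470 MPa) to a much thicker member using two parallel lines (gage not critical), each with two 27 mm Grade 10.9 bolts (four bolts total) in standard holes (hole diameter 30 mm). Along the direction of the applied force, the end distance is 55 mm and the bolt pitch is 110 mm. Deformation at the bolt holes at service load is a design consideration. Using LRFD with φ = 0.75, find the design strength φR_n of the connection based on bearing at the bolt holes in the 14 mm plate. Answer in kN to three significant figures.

1110 kN

Per bolt r_n = 1.2 l_c t F_u ≤ 2.4 d t F_u; upper limit = 2.4 × 27 × 14 × 470 / 1000 = 426.4 kN.
Edge bolt: l_c = 55 − 30/2 = 40 mm → 1.2 × 40 × 14 × 470 / 1000 = 315.8 → r_n = 315.8 kN.
Interior bolts: l_c = 110 − 30 = 80 mm → 1.2 × 80 × 14 × 470 / 1000 = 631.7 → r_n = 426.4 kN.
R_n = 2 × 315.8 + 2 × 426.4 = 1484 kN.
Design strength φR_n = 0.75 × 1484 = 1110 kN.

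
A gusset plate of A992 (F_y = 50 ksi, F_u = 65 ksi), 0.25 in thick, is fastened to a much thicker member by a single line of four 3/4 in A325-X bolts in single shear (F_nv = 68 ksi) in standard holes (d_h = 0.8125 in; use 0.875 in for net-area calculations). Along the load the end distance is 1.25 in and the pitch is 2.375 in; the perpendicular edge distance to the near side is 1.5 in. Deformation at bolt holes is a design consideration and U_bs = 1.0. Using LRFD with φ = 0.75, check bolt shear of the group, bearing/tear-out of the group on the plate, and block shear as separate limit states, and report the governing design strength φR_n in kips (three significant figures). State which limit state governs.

Bolt shear: A_b = π·0.75²/4 = 0.4418 in²; R_n = 68 × 0.4418 × 4 × 1 = 120.2 kips → 0.75 × 120.2 = 90.1 kips.
Bearing: edge l_c = 0.8438, r_n = 16.45 kips; interior l_c = 1.562, r_n = 29.25 kips; R_n = 16.45 + 3·29.25 = 104.2 kips → 78.2 kips.
Block shear: A_gv = 2.094, A_nv = 1.328, A_nt = 0.2656 in²; R_n = min(0.6F_uA_nv, 0.6F_yA_gv) + U_bs·F_u·A_nt = 69.06 kips → 51.8 kips.
Block shear governs: 51.8 kips.

51.8 kips (block shear governs)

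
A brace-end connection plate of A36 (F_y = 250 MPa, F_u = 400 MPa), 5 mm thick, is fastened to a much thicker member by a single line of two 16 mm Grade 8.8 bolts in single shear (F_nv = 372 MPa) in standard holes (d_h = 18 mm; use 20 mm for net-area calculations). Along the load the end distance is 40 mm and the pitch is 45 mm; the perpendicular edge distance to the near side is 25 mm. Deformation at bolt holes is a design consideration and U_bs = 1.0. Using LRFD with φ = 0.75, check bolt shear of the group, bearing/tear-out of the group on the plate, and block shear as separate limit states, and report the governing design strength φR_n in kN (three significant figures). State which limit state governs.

70.3 kN (block shear governs)

Bolt shear: A_b = π·16²/4 = 201.1 mm²; R_n = 372 × 201.1 × 2 × 1 / 1000 = 149.6 kN → 0.75 × 149.6 = 112 kN.
Bearing: edge l_c = 31, r_n = 74.4 kN; interior l_c = 27, r_n = 64.8 kN; R_n = 74.4 + 1·64.8 = 139.2 kN → 104 kN.
Block shear: A_gv = 425, A_nv = 275, A_nt = 75 mm²; R_n = min(0.6F_uA_nv, 0.6F_yA_gv) + U_bs·F_u·A_nt = 93.75 kN → 70.3 kN.
Block shear governs: 70.3 kN.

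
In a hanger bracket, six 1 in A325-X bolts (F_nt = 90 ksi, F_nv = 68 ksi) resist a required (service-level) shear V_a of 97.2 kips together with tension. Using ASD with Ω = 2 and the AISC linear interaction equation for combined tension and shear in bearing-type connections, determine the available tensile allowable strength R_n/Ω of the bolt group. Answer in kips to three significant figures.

147 kips

A_b = π·1²/4 = 0.7854 in²; f_rv = 97.2 / (6 × 0.7854) = 20.63 ksi.
F'_nt = 1.3 F_nt − (Ω F_nt / F_nv) f_rv = 1.3·90 − (2·90/68)·20.63 = 62.4 ksi, capped at F_nt → F'_nt = 62.4 ksi.
R_n = F'_nt · A_b · n = 62.4 × 0.7854 × 6 = 294.1 kips.
Allowable strength R_n/Ω = 294.1 / 2 = 147 kips.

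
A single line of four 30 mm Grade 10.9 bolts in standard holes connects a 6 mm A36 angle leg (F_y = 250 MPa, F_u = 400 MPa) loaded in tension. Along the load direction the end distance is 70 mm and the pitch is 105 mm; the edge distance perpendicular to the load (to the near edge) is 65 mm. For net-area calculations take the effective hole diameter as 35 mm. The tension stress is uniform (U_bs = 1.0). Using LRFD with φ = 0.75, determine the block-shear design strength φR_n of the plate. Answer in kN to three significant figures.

Shear plane L_v = 70 + 3·105 = 385 mm; A_gv = 385 × 6 = 2310 mm².
A_nv = (385 − 3.5·35) × 6 = 1575 mm².
A_nt = (65 − 0.5·35) × 6 = 285 mm².
0.6 F_u A_nv = 378 kN; 0.6 F_y A_gv = 346.5 kN → shear yielding governs the shear term.
R_n = 346.5 + 1.0 × 400 × 285 / 1000 = 460.5 kN.
Design strength φR_n = 0.75 × 460.5 = 345 kN.

345 kN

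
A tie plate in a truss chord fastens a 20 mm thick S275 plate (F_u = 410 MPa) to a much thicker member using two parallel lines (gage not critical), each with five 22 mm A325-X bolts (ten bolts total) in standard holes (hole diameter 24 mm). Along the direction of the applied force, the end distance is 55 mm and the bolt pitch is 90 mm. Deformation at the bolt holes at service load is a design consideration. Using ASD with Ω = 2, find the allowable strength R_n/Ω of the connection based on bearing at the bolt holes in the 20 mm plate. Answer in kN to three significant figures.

Per bolt r_n = 1.2 l_c t F_u ≤ 2.4 d t F_u; upper limit = 2.4 × 22 × 20 × 410 / 1000 = 433 kN.
Edge bolt: l_c = 55 − 24/2 = 43 mm → 1.2 × 43 × 20 × 410 / 1000 = 423.1 → r_n = 423.1 kN.
Interior bolts: l_c = 90 − 24 = 66 mm → 1.2 × 66 × 20 × 410 / 1000 = 649.4 → r_n = 433 kN.
R_n = 2 × 423.1 + 8 × 433 = 4310 kN.
Allowable strength R_n/Ω = 4310 / 2 = 2150 kN.

2150 kN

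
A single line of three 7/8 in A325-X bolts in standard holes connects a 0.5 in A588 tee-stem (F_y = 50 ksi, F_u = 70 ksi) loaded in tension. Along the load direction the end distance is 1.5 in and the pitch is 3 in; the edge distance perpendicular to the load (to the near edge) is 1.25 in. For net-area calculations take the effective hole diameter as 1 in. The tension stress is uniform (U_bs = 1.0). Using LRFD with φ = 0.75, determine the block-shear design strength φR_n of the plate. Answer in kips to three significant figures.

98.4 kips

Shear plane L_v = 1.5 + 2·3 = 7.5 in; A_gv = 7.5 × 0.5 = 3.75 in².
A_nv = (7.5 − 2.5·1) × 0.5 = 2.5 in².
A_nt = (1.25 − 0.5·1) × 0.5 = 0.375 in².
0.6 F_u A_nv = 105 kips; 0.6 F_y A_gv = 112.5 kips → shear rupture governs the shear term.
R_n = 105 + 1.0 × 70 × 0.375 = 131.2 kips.
Design strength φR_n = 0.75 × 131.2 = 98.4 kips.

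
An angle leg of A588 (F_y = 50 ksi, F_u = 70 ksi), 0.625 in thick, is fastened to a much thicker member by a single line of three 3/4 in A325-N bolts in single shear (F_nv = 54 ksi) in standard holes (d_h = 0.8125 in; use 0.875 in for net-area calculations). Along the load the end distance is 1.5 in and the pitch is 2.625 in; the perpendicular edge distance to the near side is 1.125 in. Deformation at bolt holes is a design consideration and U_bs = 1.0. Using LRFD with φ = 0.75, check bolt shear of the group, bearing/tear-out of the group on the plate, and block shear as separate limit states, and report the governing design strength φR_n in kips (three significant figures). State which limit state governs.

53.7 kips (bolt shear governs)

Bolt shear: A_b = π·0.75²/4 = 0.4418 in²; R_n = 54 × 0.4418 × 3 × 1 = 71.57 kips → 0.75 × 71.57 = 53.7 kips.
Bearing: edge l_c = 1.094, r_n = 57.42 kips; interior l_c = 1.812, r_n = 78.75 kips; R_n = 57.42 + 2·78.75 = 214.9 kips → 161 kips.
Block shear: A_gv = 4.219, A_nv = 2.852, A_nt = 0.4297 in²; R_n = min(0.6F_uA_nv, 0.6F_yA_gv) + U_bs·F_u·A_nt = 149.8 kips → 112 kips.
Bolt shear governs: 53.7 kips.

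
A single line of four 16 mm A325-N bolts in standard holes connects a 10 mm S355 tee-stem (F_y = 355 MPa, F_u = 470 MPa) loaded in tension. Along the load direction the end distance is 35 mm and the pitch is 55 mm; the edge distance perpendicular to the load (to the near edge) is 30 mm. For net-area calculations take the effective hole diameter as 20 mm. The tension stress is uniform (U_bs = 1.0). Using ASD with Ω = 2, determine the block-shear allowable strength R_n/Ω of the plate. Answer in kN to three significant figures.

Shear plane L_v = 35 + 3·55 = 200 mm; A_gv = 200 × 10 = 2000 mm².
A_nv = (200 − 3.5·20) × 10 = 1300 mm².
A_nt = (30 − 0.5·20) × 10 = 200 mm².
0.6 F_u A_nv = 366.6 kN; 0.6 F_y A_gv = 426 kN → shear rupture governs the shear term.
R_n = 366.6 + 1.0 × 470 × 200 / 1000 = 460.6 kN.
Allowable strength R_n/Ω = 460.6 / 2 = 230 kN.

230 kN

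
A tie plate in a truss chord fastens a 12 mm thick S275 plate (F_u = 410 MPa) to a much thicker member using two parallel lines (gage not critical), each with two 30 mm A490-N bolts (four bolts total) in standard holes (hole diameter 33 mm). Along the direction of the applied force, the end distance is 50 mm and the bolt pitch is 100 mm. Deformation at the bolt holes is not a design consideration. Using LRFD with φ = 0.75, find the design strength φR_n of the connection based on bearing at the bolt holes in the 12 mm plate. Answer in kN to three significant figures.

1040 kN

Per bolt r_n = 1.5 l_c t F_u ≤ 3.0 d t F_u; upper limit = 3.0 × 30 × 12 × 410 / 1000 = 442.8 kN.
Edge bolt: l_c = 50 − 33/2 = 33.5 mm → 1.5 × 33.5 × 12 × 410 / 1000 = 247.2 → r_n = 247.2 kN.
Interior bolts: l_c = 100 − 33 = 67 mm → 1.5 × 67 × 12 × 410 / 1000 = 494.5 → r_n = 442.8 kN.
R_n = 2 × 247.2 + 2 × 442.8 = 1380 kN.
Design strength φR_n = 0.75 × 1380 = 1040 kN.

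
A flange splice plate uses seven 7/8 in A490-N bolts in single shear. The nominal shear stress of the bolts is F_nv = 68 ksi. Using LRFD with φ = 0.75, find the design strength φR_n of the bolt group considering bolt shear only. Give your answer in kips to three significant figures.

215 kips

A_b = π × 0.875² / 4 = 0.6013 in².
R_n = F_nv · A_b · n · n_s = 68 × 0.6013 × 7 × 1 = 286.2 kips.
Design strength φR_n = 0.75 × 286.2 = 215 kips.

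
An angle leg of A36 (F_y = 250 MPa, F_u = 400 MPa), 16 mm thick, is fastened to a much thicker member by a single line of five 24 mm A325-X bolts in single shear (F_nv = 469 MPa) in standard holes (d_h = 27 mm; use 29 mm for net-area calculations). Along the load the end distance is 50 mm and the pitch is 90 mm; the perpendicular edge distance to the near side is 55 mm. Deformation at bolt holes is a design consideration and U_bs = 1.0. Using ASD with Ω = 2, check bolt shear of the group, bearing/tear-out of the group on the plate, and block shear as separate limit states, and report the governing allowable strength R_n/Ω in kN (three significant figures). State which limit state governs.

Bolt shear: A_b = π·24²/4 = 452.4 mm²; R_n = 469 × 452.4 × 5 × 1 / 1000 = 1061 kN → 1061 / 2 = 530 kN.
Bearing: edge l_c = 36.5, r_n = 280.3 kN; interior l_c = 63, r_n = 368.6 kN; R_n = 280.3 + 4·368.6 = 1755 kN → 877 kN.
Block shear: A_gv = 6560, A_nv = 4472, A_nt = 648 mm²; R_n = min(0.6F_uA_nv, 0.6F_yA_gv) + U_bs·F_u·A_nt = 1243 kN → 622 kN.
Bolt shear governs: 530 kN.

530 kN (bolt shear governs)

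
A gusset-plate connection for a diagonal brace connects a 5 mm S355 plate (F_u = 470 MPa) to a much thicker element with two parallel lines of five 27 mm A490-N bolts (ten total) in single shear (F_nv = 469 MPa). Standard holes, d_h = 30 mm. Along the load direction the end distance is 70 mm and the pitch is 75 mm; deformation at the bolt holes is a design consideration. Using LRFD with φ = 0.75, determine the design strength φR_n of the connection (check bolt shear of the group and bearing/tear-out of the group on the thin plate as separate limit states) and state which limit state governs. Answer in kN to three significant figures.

990 kN (bearing governs)

Bolt shear: A_b = π·27²/4 = 572.6 mm²; R_n = 469 × 572.6 × 10 × 1 / 1000 = 2685 kN → 0.75 × 2685 = 2010 kN.
Bearing (1.2 l_c t F_u ≤ 2.4 d t F_u): upper limit = 2.4·27·5·470 / 1000 = 152.3 kN.
  Edge l_c = 70 − 30/2 = 55 → r_n = 152.3 kN; interior l_c = 75 − 30 = 45 → r_n = 126.9 kN.
  R_n,bearing = 2·152.3 + 8·126.9 = 1320 kN → 0.75 × 1320 = 990 kN.
Bearing governs: 990 kN.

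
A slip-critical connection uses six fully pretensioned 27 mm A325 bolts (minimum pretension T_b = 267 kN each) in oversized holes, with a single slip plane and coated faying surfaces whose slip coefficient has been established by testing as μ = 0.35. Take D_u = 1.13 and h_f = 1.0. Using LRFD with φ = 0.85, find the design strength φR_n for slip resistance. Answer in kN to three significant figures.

539 kN

R_n = μ · D_u · h_f · T_b · n_s · n_b = 0.35 × 1.13 × 1.0 × 267 × 1 × 6 = 633.6 kN.
Design strength φR_n = 0.85 × 633.6 = 539 kN.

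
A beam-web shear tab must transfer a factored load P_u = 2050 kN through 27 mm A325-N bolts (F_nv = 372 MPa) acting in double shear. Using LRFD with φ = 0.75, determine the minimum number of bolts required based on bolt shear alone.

7 bolts

A_b = π·27²/4 = 572.6 mm².
Per-bolt design strength φR_n = 0.75 × 372 × 572.6 × 2 / 1000 = 319.5 kN.
n ≥ 2050 / 319.5 = 6.417 → use 7 bolts.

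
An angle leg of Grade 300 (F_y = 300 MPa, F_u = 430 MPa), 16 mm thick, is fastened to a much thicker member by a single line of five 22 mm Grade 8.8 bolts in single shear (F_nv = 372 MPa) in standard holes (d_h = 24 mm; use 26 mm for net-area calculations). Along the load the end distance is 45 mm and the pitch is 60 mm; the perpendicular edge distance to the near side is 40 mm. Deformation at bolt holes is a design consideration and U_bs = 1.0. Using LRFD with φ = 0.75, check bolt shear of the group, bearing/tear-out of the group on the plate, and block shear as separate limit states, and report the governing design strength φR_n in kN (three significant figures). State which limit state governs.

Bolt shear: A_b = π·22²/4 = 380.1 mm²; R_n = 372 × 380.1 × 5 × 1 / 1000 = 707 kN → 0.75 × 707 = 530 kN.
Bearing: edge l_c = 33, r_n = 272.4 kN; interior l_c = 36, r_n = 297.2 kN; R_n = 272.4 + 4·297.2 = 1461 kN → 1100 kN.
Block shear: A_gv = 4560, A_nv = 2688, A_nt = 432 mm²; R_n = min(0.6F_uA_nv, 0.6F_yA_gv) + U_bs·F_u·A_nt = 879.3 kN → 659 kN.
Bolt shear governs: 530 kN.

530 kN (bolt shear governs)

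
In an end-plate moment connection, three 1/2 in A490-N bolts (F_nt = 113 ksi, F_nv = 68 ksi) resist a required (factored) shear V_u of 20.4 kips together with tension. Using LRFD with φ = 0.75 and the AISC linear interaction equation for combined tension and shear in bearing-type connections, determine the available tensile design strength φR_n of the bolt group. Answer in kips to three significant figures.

31 kips

A_b = π·0.5²/4 = 0.1963 in²; f_rv = 20.4 / (3 × 0.1963) = 34.63 ksi.
F'_nt = 1.3 F_nt − (F_nt / φF_nv) f_rv = 1.3·113 − (113/(0.75·68))·34.63 = 70.17 ksi, capped at F_nt → F'_nt = 70.17 ksi.
R_n = F'_nt · A_b · n = 70.17 × 0.1963 × 3 = 41.33 kips.
Design strength φR_n = 0.75 × 41.33 = 31 kips.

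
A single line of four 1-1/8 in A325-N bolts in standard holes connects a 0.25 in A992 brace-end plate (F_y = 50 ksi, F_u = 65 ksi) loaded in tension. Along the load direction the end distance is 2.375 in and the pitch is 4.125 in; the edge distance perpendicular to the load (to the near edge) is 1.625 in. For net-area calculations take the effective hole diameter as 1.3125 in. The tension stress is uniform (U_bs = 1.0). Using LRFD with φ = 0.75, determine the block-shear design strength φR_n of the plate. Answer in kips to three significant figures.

86.1 kips

Shear plane L_v = 2.375 + 3·4.125 = 14.75 in; A_gv = 14.75 × 0.25 = 3.688 in².
A_nv = (14.75 − 3.5·1.3125) × 0.25 = 2.539 in².
A_nt = (1.625 − 0.5·1.3125) × 0.25 = 0.2422 in².
0.6 F_u A_nv = 99.02 kips; 0.6 F_y A_gv = 110.6 kips → shear rupture governs the shear term.
R_n = 99.02 + 1.0 × 65 × 0.2422 = 114.8 kips.
Design strength φR_n = 0.75 × 114.8 = 86.1 kips.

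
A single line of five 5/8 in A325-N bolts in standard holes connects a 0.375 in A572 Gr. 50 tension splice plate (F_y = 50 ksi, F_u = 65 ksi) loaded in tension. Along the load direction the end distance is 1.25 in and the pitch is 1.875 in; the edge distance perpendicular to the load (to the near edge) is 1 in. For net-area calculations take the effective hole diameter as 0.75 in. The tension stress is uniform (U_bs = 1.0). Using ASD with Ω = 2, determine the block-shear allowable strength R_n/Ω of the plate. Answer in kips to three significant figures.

Shear plane L_v = 1.25 + 4·1.875 = 8.75 in; A_gv = 8.75 × 0.375 = 3.281 in².
A_nv = (8.75 − 4.5·0.75) × 0.375 = 2.016 in².
A_nt = (1 − 0.5·0.75) × 0.375 = 0.2344 in².
0.6 F_u A_nv = 78.61 kips; 0.6 F_y A_gv = 98.44 kips → shear rupture governs the shear term.
R_n = 78.61 + 1.0 × 65 × 0.2344 = 93.84 kips.
Allowable strength R_n/Ω = 93.84 / 2 = 46.9 kips.

46.9 kips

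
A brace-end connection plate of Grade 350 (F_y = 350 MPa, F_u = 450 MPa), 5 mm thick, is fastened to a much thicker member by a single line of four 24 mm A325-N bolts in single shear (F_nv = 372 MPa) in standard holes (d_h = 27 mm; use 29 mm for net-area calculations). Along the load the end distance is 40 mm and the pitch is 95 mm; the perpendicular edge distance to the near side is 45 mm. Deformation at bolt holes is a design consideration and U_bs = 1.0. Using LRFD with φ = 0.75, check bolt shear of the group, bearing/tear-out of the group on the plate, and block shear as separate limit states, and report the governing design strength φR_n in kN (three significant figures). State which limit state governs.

278 kN (block shear governs)

Bolt shear: A_b = π·24²/4 = 452.4 mm²; R_n = 372 × 452.4 × 4 × 1 / 1000 = 673.2 kN → 0.75 × 673.2 = 505 kN.
Bearing: edge l_c = 26.5, r_n = 71.55 kN; interior l_c = 68, r_n = 129.6 kN; R_n = 71.55 + 3·129.6 = 460.3 kN → 345 kN.
Block shear: A_gv = 1625, A_nv = 1118, A_nt = 152.5 mm²; R_n = min(0.6F_uA_nv, 0.6F_yA_gv) + U_bs·F_u·A_nt = 370.4 kN → 278 kN.
Block shear governs: 278 kN.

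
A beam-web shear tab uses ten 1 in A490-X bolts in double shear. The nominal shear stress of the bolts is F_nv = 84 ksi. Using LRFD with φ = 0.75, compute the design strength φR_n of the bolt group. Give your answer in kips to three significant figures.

990 kips

A_b = π × 1² / 4 = 0.7854 in².
R_n = F_nv · A_b · n · n_s = 84 × 0.7854 × 10 × 2 = 1319 kips.
Design strength φR_n = 0.75 × 1319 = 990 kips.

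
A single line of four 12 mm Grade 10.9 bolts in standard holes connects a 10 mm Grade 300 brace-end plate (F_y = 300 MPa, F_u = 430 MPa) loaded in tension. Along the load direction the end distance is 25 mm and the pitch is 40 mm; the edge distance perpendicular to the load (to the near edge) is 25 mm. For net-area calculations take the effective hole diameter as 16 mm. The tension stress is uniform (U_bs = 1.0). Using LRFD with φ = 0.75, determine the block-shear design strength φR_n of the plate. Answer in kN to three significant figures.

Shear plane L_v = 25 + 3·40 = 145 mm; A_gv = 145 × 10 = 1450 mm².
A_nv = (145 − 3.5·16) × 10 = 890 mm².
A_nt = (25 − 0.5·16) × 10 = 170 mm².
0.6 F_u A_nv = 229.6 kN; 0.6 F_y A_gv = 261 kN → shear rupture governs the shear term.
R_n = 229.6 + 1.0 × 430 × 170 / 1000 = 302.7 kN.
Design strength φR_n = 0.75 × 302.7 = 227 kN.

227 kN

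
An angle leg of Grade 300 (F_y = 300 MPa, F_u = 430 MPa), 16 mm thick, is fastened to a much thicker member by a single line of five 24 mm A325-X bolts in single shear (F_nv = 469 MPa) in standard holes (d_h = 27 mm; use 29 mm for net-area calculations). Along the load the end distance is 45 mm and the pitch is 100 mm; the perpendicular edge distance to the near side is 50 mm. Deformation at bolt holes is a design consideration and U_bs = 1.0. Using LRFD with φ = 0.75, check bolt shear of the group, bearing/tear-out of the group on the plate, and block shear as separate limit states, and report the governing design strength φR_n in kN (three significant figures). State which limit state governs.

796 kN (bolt shear governs)

Bolt shear: A_b = π·24²/4 = 452.4 mm²; R_n = 469 × 452.4 × 5 × 1 / 1000 = 1061 kN → 0.75 × 1061 = 796 kN.
Bearing: edge l_c = 31.5, r_n = 260.1 kN; interior l_c = 73, r_n = 396.3 kN; R_n = 260.1 + 4·396.3 = 1845 kN → 1380 kN.
Block shear: A_gv = 7120, A_nv = 5032, A_nt = 568 mm²; R_n = min(0.6F_uA_nv, 0.6F_yA_gv) + U_bs·F_u·A_nt = 1526 kN → 1140 kN.
Bolt shear governs: 796 kN.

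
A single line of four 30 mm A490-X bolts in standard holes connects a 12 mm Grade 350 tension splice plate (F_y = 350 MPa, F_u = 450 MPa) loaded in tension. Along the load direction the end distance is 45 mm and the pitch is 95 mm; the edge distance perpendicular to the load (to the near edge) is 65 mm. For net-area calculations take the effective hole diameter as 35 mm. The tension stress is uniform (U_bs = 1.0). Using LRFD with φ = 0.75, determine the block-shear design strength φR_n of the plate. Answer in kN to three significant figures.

697 kN

Shear plane L_v = 45 + 3·95 = 330 mm; A_gv = 330 × 12 = 3960 mm².
A_nv = (330 − 3.5·35) × 12 = 2490 mm².
A_nt = (65 − 0.5·35) × 12 = 570 mm².
0.6 F_u A_nv = 672.3 kN; 0.6 F_y A_gv = 831.6 kN → shear rupture governs the shear term.
R_n = 672.3 + 1.0 × 450 × 570 / 1000 = 928.8 kN.
Design strength φR_n = 0.75 × 928.8 = 697 kN.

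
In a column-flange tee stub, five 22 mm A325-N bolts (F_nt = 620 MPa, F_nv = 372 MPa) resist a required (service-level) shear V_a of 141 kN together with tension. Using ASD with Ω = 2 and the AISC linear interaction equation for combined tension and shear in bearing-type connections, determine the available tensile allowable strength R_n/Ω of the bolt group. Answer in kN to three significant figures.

531 kN

A_b = π·22²/4 = 380.1 mm²; f_rv = 141 × 1000 / (5 × 380.1) = 74.18 MPa.
F'_nt = 1.3 F_nt − (Ω F_nt / F_nv) f_rv = 1.3·620 − (2·620/372)·74.18 = 558.7 MPa, capped at F_nt → F'_nt = 558.7 MPa.
R_n = F'_nt · A_b · n = 558.7 × 380.1 × 5 / 1000 = 1062 kN.
Allowable strength R_n/Ω = 1062 / 2 = 531 kN.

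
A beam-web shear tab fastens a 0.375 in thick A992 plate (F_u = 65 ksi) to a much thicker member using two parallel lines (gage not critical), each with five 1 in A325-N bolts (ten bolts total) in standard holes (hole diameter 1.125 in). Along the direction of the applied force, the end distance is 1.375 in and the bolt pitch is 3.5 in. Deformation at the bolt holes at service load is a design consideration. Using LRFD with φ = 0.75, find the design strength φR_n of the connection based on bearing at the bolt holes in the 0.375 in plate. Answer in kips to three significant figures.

Per bolt r_n = 1.2 l_c t F_u ≤ 2.4 d t F_u; upper limit = 2.4 × 1 × 0.375 × 65 = 58.5 kips.
Edge bolt: l_c = 1.375 − 1.125/2 = 0.8125 in → 1.2 × 0.8125 × 0.375 × 65 = 23.77 → r_n = 23.77 kips.
Interior bolts: l_c = 3.5 − 1.125 = 2.375 in → 1.2 × 2.375 × 0.375 × 65 = 69.47 → r_n = 58.5 kips.
R_n = 2 × 23.77 + 8 × 58.5 = 515.5 kips.
Design strength φR_n = 0.75 × 515.5 = 387 kips.

387 kips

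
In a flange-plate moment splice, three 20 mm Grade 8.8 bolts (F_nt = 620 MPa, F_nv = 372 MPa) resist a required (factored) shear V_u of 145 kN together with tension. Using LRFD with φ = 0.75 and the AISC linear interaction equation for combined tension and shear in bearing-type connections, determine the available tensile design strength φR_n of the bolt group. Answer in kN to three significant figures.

328 kN

A_b = π·20²/4 = 314.2 mm²; f_rv = 145 × 1000 / (3 × 314.2) = 153.8 MPa.
F'_nt = 1.3 F_nt − (F_nt / φF_nv) f_rv = 1.3·620 − (620/(0.75·372))·153.8 = 464.1 MPa, capped at F_nt → F'_nt = 464.1 MPa.
R_n = F'_nt · A_b · n = 464.1 × 314.2 × 3 / 1000 = 437.4 kN.
Design strength φR_n = 0.75 × 437.4 = 328 kN.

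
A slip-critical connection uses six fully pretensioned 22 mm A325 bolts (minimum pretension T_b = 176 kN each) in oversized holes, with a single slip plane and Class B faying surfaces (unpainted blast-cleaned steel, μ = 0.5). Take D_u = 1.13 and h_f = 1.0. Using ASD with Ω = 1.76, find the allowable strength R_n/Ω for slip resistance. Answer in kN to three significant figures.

339 kN

R_n = μ · D_u · h_f · T_b · n_s · n_b = 0.5 × 1.13 × 1.0 × 176 × 1 × 6 = 596.6 kN.
Allowable strength R_n/Ω = 596.6 / 1.76 = 339 kN.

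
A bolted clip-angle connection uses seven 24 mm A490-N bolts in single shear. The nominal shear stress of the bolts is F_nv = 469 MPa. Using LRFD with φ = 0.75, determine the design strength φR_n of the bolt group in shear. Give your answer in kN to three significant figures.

A_b = π × 24² / 4 = 452.4 mm².
R_n = F_nv · A_b · n · n_s = 469 × 452.4 × 7 × 1 / 1000 = 1485 kN.
Design strength φR_n = 0.75 × 1485 = 1110 kN.

1110 kN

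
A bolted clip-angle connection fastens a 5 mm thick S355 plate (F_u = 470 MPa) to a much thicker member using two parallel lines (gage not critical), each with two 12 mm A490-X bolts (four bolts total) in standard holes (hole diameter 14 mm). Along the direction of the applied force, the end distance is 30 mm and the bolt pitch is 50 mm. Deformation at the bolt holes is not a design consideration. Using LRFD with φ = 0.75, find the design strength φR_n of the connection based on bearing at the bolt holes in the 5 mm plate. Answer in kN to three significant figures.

Per bolt r_n = 1.5 l_c t F_u ≤ 3.0 d t F_u; upper limit = 3.0 × 12 × 5 × 470 / 1000 = 84.6 kN.
Edge bolt: l_c = 30 − 14/2 = 23 mm → 1.5 × 23 × 5 × 470 / 1000 = 81.08 → r_n = 81.08 kN.
Interior bolts: l_c = 50 − 14 = 36 mm → 1.5 × 36 × 5 × 470 / 1000 = 126.9 → r_n = 84.6 kN.
R_n = 2 × 81.08 + 2 × 84.6 = 331.4 kN.
Design strength φR_n = 0.75 × 331.4 = 249 kN.

249 kN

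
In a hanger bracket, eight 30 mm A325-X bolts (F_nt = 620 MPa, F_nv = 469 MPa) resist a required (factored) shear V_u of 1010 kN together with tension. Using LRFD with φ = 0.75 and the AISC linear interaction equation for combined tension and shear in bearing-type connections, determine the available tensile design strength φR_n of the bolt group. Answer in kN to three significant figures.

A_b = π·30²/4 = 706.9 mm²; f_rv = 1010 × 1000 / (8 × 706.9) = 178.6 MPa.
F'_nt = 1.3 F_nt − (F_nt / φF_nv) f_rv = 1.3·620 − (620/(0.75·469))·178.6 = 491.2 MPa, capped at F_nt → F'_nt = 491.2 MPa.
R_n = F'_nt · A_b · n = 491.2 × 706.9 × 8 / 1000 = 2778 kN.
Design strength φR_n = 0.75 × 2778 = 2080 kN.

2080 kN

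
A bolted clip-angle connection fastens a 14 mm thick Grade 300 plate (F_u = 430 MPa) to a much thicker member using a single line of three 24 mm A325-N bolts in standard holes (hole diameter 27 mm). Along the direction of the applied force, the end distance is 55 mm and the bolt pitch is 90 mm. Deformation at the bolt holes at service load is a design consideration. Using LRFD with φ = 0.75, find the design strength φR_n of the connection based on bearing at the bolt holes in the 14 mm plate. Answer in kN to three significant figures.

745 kN

Per bolt r_n = 1.2 l_c t F_u ≤ 2.4 d t F_u; upper limit = 2.4 × 24 × 14 × 430 / 1000 = 346.8 kN.
Edge bolt: l_c = 55 − 27/2 = 41.5 mm → 1.2 × 41.5 × 14 × 430 / 1000 = 299.8 → r_n = 299.8 kN.
Interior bolts: l_c = 90 − 27 = 63 mm → 1.2 × 63 × 14 × 430 / 1000 = 455.1 → r_n = 346.8 kN.
R_n = 1 × 299.8 + 2 × 346.8 = 993.3 kN.
Design strength φR_n = 0.75 × 993.3 = 745 kN.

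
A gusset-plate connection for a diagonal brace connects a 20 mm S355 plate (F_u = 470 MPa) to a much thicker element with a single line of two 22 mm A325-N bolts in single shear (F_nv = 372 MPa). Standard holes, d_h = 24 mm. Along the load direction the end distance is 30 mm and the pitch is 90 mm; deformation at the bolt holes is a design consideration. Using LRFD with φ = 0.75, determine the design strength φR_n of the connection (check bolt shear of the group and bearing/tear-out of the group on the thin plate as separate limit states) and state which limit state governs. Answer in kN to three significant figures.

212 kN (bolt shear governs)

Bolt shear: A_b = π·22²/4 = 380.1 mm²; R_n = 372 × 380.1 × 2 × 1 / 1000 = 282.8 kN → 0.75 × 282.8 = 212 kN.
Bearing (1.2 l_c t F_u ≤ 2.4 d t F_u): upper limit = 2.4·22·20·470 / 1000 = 496.3 kN.
  Edge l_c = 30 − 24/2 = 18 → r_n = 203 kN; interior l_c = 90 − 24 = 66 → r_n = 496.3 kN.
  R_n,bearing = 1·203 + 1·496.3 = 699.4 kN → 0.75 × 699.4 = 525 kN.
Bolt shear governs: 212 kN.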